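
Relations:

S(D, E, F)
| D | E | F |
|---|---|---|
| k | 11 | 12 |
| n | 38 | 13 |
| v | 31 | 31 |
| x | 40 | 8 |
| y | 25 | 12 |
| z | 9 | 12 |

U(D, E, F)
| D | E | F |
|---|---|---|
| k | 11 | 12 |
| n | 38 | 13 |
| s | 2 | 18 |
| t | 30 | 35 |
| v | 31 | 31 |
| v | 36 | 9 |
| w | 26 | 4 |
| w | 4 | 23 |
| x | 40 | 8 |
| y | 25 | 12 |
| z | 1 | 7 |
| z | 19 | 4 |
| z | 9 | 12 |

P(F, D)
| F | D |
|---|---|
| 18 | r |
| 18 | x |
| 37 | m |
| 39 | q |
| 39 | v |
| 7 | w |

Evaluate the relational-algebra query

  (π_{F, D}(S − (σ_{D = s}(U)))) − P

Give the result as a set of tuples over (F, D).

{(12, k), (12, y), (12, z), (13, n), (31, v), (8, x)}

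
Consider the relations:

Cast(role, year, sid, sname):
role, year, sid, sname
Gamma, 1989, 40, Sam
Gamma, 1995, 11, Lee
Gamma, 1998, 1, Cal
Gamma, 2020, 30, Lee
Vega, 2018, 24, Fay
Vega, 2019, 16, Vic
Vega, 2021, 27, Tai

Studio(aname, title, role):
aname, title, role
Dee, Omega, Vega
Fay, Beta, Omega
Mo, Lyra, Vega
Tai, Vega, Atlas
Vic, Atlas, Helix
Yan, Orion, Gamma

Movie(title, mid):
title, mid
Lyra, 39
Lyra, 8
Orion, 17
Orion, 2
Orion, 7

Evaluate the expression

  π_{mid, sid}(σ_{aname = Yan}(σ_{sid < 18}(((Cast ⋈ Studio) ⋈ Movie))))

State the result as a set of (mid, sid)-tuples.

Cast ⋈ Studio (natural join on role): {(Gamma, 1989, 40, Sam, Yan, Orion), (Gamma, 1995, 11, Lee, Yan, Orion), (Gamma, 1998, 1, Cal, Yan, Orion), (Gamma, 2020, 30, Lee, Yan, Orion), (Vega, 2018, 24, Fay, Dee, Omega), (Vega, 2018, 24, Fay, Mo, Lyra), (Vega, 2019, 16, Vic, Dee, Omega), (Vega, 2019, 16, Vic, Mo, Lyra), (Vega, 2021, 27, Tai, Dee, Omega), (Vega, 2021, 27, Tai, Mo, Lyra)}
(Cast ⋈ Studio) ⋈ Movie (natural join on title): {(Gamma, 1989, 40, Sam, Yan, Orion, 17), (Gamma, 1989, 40, Sam, Yan, Orion, 2), (Gamma, 1989, 40, Sam, Yan, Orion, 7), (Gamma, 1995, 11, Lee, Yan, Orion, 17), (Gamma, 1995, 11, Lee, Yan, Orion, 2), (Gamma, 1995, 11, Lee, Yan, Orion, 7), (Gamma, 1998, 1, Cal, Yan, Orion, 17), (Gamma, 1998, 1, Cal, Yan, Orion, 2), (Gamma, 1998, 1, Cal, Yan, Orion, 7), (Gamma, 2020, 30, Lee, Yan, Orion, 17), (Gamma, 2020, 30, Lee, Yan, Orion, 2), (Gamma, 2020, 30, Lee, Yan, Orion, 7), (Vega, 2018, 24, Fay, Mo, Lyra, 39), (Vega, 2018, 24, Fay, Mo, Lyra, 8), (Vega, 2019, 16, Vic, Mo, Lyra, 39), (Vega, 2019, 16, Vic, Mo, Lyra, 8), (Vega, 2021, 27, Tai, Mo, Lyra, 39), (Vega, 2021, 27, Tai, Mo, Lyra, 8)}
Filtering on sid < 18 leaves {(Gamma, 1995, 11, Lee, Yan, Orion, 17), (Gamma, 1995, 11, Lee, Yan, Orion, 2), (Gamma, 1995, 11, Lee, Yan, Orion, 7), (Gamma, 1998, 1, Cal, Yan, Orion, 17), (Gamma, 1998, 1, Cal, Yan, Orion, 2), (Gamma, 1998, 1, Cal, Yan, Orion, 7), (Vega, 2019, 16, Vic, Mo, Lyra, 39), (Vega, 2019, 16, Vic, Mo, Lyra, 8)}.
Filtering on aname = Yan leaves {(Gamma, 1995, 11, Lee, Yan, Orion, 17), (Gamma, 1995, 11, Lee, Yan, Orion, 2), (Gamma, 1995, 11, Lee, Yan, Orion, 7), (Gamma, 1998, 1, Cal, Yan, Orion, 17), (Gamma, 1998, 1, Cal, Yan, Orion, 2), (Gamma, 1998, 1, Cal, Yan, Orion, 7)}.
Keep only column(s) mid, sid: {(17, 1), (17, 11), (2, 1), (2, 11), (7, 1), (7, 11)}

{(17, 1), (17, 11), (2, 1), (2, 11), (7, 1), (7, 11)}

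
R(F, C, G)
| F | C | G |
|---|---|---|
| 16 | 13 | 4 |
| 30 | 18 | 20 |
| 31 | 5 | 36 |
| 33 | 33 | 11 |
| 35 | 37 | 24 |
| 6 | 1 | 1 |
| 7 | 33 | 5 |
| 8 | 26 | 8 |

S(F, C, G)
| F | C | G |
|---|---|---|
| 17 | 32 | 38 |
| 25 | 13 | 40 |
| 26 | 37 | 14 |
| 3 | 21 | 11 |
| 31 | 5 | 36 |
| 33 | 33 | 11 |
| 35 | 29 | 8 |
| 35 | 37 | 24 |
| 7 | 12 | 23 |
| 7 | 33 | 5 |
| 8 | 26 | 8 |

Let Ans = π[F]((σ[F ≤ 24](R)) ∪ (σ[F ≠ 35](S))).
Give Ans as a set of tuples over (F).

{16, 17, 25, 26, 3, 31, 33, 6, 7, 8}

Apply σ_{F ≤ 24}; surviving tuples: {(16, 13, 4), (6, 1, 1), (7, 33, 5), (8, 26, 8)}
Apply σ_{F ≠ 35}; surviving tuples: {(17, 32, 38), (25, 13, 40), (26, 37, 14), (3, 21, 11), (31, 5, 36), (33, 33, 11), (7, 12, 23), (7, 33, 5), (8, 26, 8)}
Set union of the two operands is {(16, 13, 4), (17, 32, 38), (25, 13, 40), (26, 37, 14), (3, 21, 11), (31, 5, 36), (33, 33, 11), (6, 1, 1), (7, 12, 23), (7, 33, 5), (8, 26, 8)}.
π[F]: project onto (F) (1 duplicate(s) eliminated) → {16, 17, 25, 26, 3, 31, 33, 6, 7, 8}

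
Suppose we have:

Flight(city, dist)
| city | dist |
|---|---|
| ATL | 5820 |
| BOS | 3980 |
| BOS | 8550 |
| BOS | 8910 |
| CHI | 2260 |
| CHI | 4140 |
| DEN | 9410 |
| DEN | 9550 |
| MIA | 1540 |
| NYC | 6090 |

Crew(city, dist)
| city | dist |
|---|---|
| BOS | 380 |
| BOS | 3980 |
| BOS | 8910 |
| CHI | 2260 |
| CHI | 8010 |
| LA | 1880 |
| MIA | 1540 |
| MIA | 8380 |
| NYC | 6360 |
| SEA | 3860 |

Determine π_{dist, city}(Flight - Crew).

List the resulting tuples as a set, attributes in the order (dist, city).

{(4140, CHI), (5820, ATL), (6090, NYC), (8550, BOS), (9410, DEN), (9550, DEN)}

Taking the difference: {(ATL, 5820), (BOS, 8550), (CHI, 4140), (DEN, 9410), (DEN, 9550), (NYC, 6090)}
π[dist, city]: project onto (dist, city) → {(4140, CHI), (5820, ATL), (6090, NYC), (8550, BOS), (9410, DEN), (9550, DEN)}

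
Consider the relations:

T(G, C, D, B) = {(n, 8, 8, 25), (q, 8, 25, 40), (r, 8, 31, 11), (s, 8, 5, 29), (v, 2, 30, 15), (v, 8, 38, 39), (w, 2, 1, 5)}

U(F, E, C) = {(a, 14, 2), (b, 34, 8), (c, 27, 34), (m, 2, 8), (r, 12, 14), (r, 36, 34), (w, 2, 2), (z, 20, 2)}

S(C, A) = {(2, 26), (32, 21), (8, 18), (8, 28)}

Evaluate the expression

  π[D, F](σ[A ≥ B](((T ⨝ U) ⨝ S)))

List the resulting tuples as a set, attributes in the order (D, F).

Joining T and U on C yields {(n, 8, 8, 25, b, 34), (n, 8, 8, 25, m, 2), (q, 8, 25, 40, b, 34), (q, 8, 25, 40, m, 2), (r, 8, 31, 11, b, 34), (r, 8, 31, 11, m, 2), (s, 8, 5, 29, b, 34), (s, 8, 5, 29, m, 2), (v, 2, 30, 15, a, 14), (v, 2, 30, 15, w, 2), (v, 2, 30, 15, z, 20), (v, 8, 38, 39, b, 34), (v, 8, 38, 39, m, 2), (w, 2, 1, 5, a, 14), (w, 2, 1, 5, w, 2), (w, 2, 1, 5, z, 20)}.
Joining (T ⨝ U) and S on C yields {(n, 8, 8, 25, b, 34, 18), (n, 8, 8, 25, b, 34, 28), (n, 8, 8, 25, m, 2, 18), (n, 8, 8, 25, m, 2, 28), (q, 8, 25, 40, b, 34, 18), (q, 8, 25, 40, b, 34, 28), (q, 8, 25, 40, m, 2, 18), (q, 8, 25, 40, m, 2, 28), (r, 8, 31, 11, b, 34, 18), (r, 8, 31, 11, b, 34, 28), (r, 8, 31, 11, m, 2, 18), (r, 8, 31, 11, m, 2, 28), (s, 8, 5, 29, b, 34, 18), (s, 8, 5, 29, b, 34, 28), (s, 8, 5, 29, m, 2, 18), (s, 8, 5, 29, m, 2, 28), (v, 2, 30, 15, a, 14, 26), (v, 2, 30, 15, w, 2, 26), (v, 2, 30, 15, z, 20, 26), (v, 8, 38, 39, b, 34, 18), (v, 8, 38, 39, b, 34, 28), (v, 8, 38, 39, m, 2, 18), (v, 8, 38, 39, m, 2, 28), (w, 2, 1, 5, a, 14, 26), (w, 2, 1, 5, w, 2, 26), (w, 2, 1, 5, z, 20, 26)}.
Apply σ_{A ≥ B}; surviving tuples: {(n, 8, 8, 25, b, 34, 28), (n, 8, 8, 25, m, 2, 28), (r, 8, 31, 11, b, 34, 18), (r, 8, 31, 11, b, 34, 28), (r, 8, 31, 11, m, 2, 18), (r, 8, 31, 11, m, 2, 28), (v, 2, 30, 15, a, 14, 26), (v, 2, 30, 15, w, 2, 26), (v, 2, 30, 15, z, 20, 26), (w, 2, 1, 5, a, 14, 26), (w, 2, 1, 5, w, 2, 26), (w, 2, 1, 5, z, 20, 26)}
π[D, F]: project onto (D, F) (2 duplicate(s) eliminated) → {(1, a), (1, w), (1, z), (30, a), (30, w), (30, z), (31, b), (31, m), (8, b), (8, m)}

{(1, a), (1, w), (1, z), (30, a), (30, w), (30, z), (31, b), (31, m), (8, b), (8, m)}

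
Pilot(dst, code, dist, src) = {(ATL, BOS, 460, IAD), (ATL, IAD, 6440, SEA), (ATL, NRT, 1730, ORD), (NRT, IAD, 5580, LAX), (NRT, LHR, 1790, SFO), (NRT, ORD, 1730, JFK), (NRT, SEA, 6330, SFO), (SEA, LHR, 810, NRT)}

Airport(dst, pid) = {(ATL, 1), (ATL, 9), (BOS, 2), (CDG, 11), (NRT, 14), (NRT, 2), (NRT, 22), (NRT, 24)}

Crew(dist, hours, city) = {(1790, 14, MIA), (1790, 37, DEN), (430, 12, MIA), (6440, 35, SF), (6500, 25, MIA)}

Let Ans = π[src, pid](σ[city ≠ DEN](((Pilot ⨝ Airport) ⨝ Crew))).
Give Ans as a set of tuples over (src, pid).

{(SEA, 1), (SEA, 9), (SFO, 14), (SFO, 2), (SFO, 22), (SFO, 24)}

Natural join on dst: {(ATL, BOS, 460, IAD, 1), (ATL, BOS, 460, IAD, 9), (ATL, IAD, 6440, SEA, 1), (ATL, IAD, 6440, SEA, 9), (ATL, NRT, 1730, ORD, 1), (ATL, NRT, 1730, ORD, 9), (NRT, IAD, 5580, LAX, 14), (NRT, IAD, 5580, LAX, 2), (NRT, IAD, 5580, LAX, 22), (NRT, IAD, 5580, LAX, 24), (NRT, LHR, 1790, SFO, 14), (NRT, LHR, 1790, SFO, 2), (NRT, LHR, 1790, SFO, 22), (NRT, LHR, 1790, SFO, 24), (NRT, ORD, 1730, JFK, 14), (NRT, ORD, 1730, JFK, 2), (NRT, ORD, 1730, JFK, 22), (NRT, ORD, 1730, JFK, 24), (NRT, SEA, 6330, SFO, 14), (NRT, SEA, 6330, SFO, 2), (NRT, SEA, 6330, SFO, 22), (NRT, SEA, 6330, SFO, 24)}
Natural join on dist: {(ATL, IAD, 6440, SEA, 1, 35, SF), (ATL, IAD, 6440, SEA, 9, 35, SF), (NRT, LHR, 1790, SFO, 14, 14, MIA), (NRT, LHR, 1790, SFO, 14, 37, DEN), (NRT, LHR, 1790, SFO, 2, 14, MIA), (NRT, LHR, 1790, SFO, 2, 37, DEN), (NRT, LHR, 1790, SFO, 22, 14, MIA), (NRT, LHR, 1790, SFO, 22, 37, DEN), (NRT, LHR, 1790, SFO, 24, 14, MIA), (NRT, LHR, 1790, SFO, 24, 37, DEN)}
Selection city ≠ DEN: {(ATL, IAD, 6440, SEA, 1, 35, SF), (ATL, IAD, 6440, SEA, 9, 35, SF), (NRT, LHR, 1790, SFO, 14, 14, MIA), (NRT, LHR, 1790, SFO, 2, 14, MIA), (NRT, LHR, 1790, SFO, 22, 14, MIA), (NRT, LHR, 1790, SFO, 24, 14, MIA)}
π_{src, pid} gives {(SEA, 1), (SEA, 9), (SFO, 14), (SFO, 2), (SFO, 22), (SFO, 24)}.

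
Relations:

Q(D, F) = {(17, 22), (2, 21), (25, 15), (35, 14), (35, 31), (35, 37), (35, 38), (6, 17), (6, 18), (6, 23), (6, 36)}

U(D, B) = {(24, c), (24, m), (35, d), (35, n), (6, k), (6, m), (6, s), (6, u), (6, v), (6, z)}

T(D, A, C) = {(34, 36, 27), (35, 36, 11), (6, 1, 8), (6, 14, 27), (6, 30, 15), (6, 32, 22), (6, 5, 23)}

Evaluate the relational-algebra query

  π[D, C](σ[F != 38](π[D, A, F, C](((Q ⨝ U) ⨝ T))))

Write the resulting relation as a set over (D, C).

Natural join on D: {(35, 14, d), (35, 14, n), (35, 31, d), (35, 31, n), (35, 37, d), (35, 37, n), (35, 38, d), (35, 38, n), (6, 17, k), (6, 17, m), (6, 17, s), (6, 17, u), (6, 17, v), (6, 17, z), (6, 18, k), (6, 18, m), (6, 18, s), (6, 18, u), (6, 18, v), (6, 18, z), (6, 23, k), (6, 23, m), (6, 23, s), (6, 23, u), (6, 23, v), (6, 23, z), (6, 36, k), (6, 36, m), (6, 36, s), (6, 36, u), (6, 36, v), (6, 36, z)}
Natural join on D: {(35, 14, d, 36, 11), (35, 14, n, 36, 11), (35, 31, d, 36, 11), (35, 31, n, 36, 11), (35, 37, d, 36, 11), (35, 37, n, 36, 11), (35, 38, d, 36, 11), (35, 38, n, 36, 11), (6, 17, k, 1, 8), (6, 17, k, 14, 27), (6, 17, k, 30, 15), (6, 17, k, 32, 22), (6, 17, k, 5, 23), (6, 17, m, 1, 8), (6, 17, m, 14, 27), (6, 17, m, 30, 15), (6, 17, m, 32, 22), (6, 17, m, 5, 23), (6, 17, s, 1, 8), (6, 17, s, 14, 27), (6, 17, s, 30, 15), (6, 17, s, 32, 22), (6, 17, s, 5, 23), (6, 17, u, 1, 8), (6, 17, u, 14, 27), (6, 17, u, 30, 15), (6, 17, u, 32, 22), (6, 17, u, 5, 23), (6, 17, v, 1, 8), (6, 17, v, 14, 27), (6, 17, v, 30, 15), (6, 17, v, 32, 22), (6, 17, v, 5, 23), (6, 17, z, 1, 8), (6, 17, z, 14, 27), (6, 17, z, 30, 15), (6, 17, z, 32, 22), (6, 17, z, 5, 23), (6, 18, k, 1, 8), (6, 18, k, 14, 27), (6, 18, k, 30, 15), (6, 18, k, 32, 22), (6, 18, k, 5, 23), (6, 18, m, 1, 8), (6, 18, m, 14, 27), (6, 18, m, 30, 15), (6, 18, m, 32, 22), (6, 18, m, 5, 23), (6, 18, s, 1, 8), (6, 18, s, 14, 27), (6, 18, s, 30, 15), (6, 18, s, 32, 22), (6, 18, s, 5, 23), (6, 18, u, 1, 8), (6, 18, u, 14, 27), (6, 18, u, 30, 15), (6, 18, u, 32, 22), (6, 18, u, 5, 23), (6, 18, v, 1, 8), (6, 18, v, 14, 27), (6, 18, v, 30, 15), (6, 18, v, 32, 22), (6, 18, v, 5, 23), (6, 18, z, 1, 8), (6, 18, z, 14, 27), (6, 18, z, 30, 15), (6, 18, z, 32, 22), (6, 18, z, 5, 23), (6, 23, k, 1, 8), (6, 23, k, 14, 27), (6, 23, k, 30, 15), (6, 23, k, 32, 22), (6, 23, k, 5, 23), (6, 23, m, 1, 8), (6, 23, m, 14, 27), (6, 23, m, 30, 15), (6, 23, m, 32, 22), (6, 23, m, 5, 23), (6, 23, s, 1, 8), (6, 23, s, 14, 27), (6, 23, s, 30, 15), (6, 23, s, 32, 22), (6, 23, s, 5, 23), (6, 23, u, 1, 8), (6, 23, u, 14, 27), (6, 23, u, 30, 15), (6, 23, u, 32, 22), (6, 23, u, 5, 23), (6, 23, v, 1, 8), (6, 23, v, 14, 27), (6, 23, v, 30, 15), (6, 23, v, 32, 22), (6, 23, v, 5, 23), (6, 23, z, 1, 8), (6, 23, z, 14, 27), (6, 23, z, 30, 15), (6, 23, z, 32, 22), (6, 23, z, 5, 23), (6, 36, k, 1, 8), (6, 36, k, 14, 27), (6, 36, k, 30, 15), (6, 36, k, 32, 22), (6, 36, k, 5, 23), (6, 36, m, 1, 8), (6, 36, m, 14, 27), (6, 36, m, 30, 15), (6, 36, m, 32, 22), (6, 36, m, 5, 23), (6, 36, s, 1, 8), (6, 36, s, 14, 27), (6, 36, s, 30, 15), (6, 36, s, 32, 22), (6, 36, s, 5, 23), (6, 36, u, 1, 8), (6, 36, u, 14, 27), (6, 36, u, 30, 15), (6, 36, u, 32, 22), (6, 36, u, 5, 23), (6, 36, v, 1, 8), (6, 36, v, 14, 27), (6, 36, v, 30, 15), (6, 36, v, 32, 22), (6, 36, v, 5, 23), (6, 36, z, 1, 8), (6, 36, z, 14, 27), (6, 36, z, 30, 15), (6, 36, z, 32, 22), (6, 36, z, 5, 23)}
π[D, A, F, C]: project onto (D, A, F, C) (104 duplicate(s) eliminated) → {(35, 36, 14, 11), (35, 36, 31, 11), (35, 36, 37, 11), (35, 36, 38, 11), (6, 1, 17, 8), (6, 1, 18, 8), (6, 1, 23, 8), (6, 1, 36, 8), (6, 14, 17, 27), (6, 14, 18, 27), (6, 14, 23, 27), (6, 14, 36, 27), (6, 30, 17, 15), (6, 30, 18, 15), (6, 30, 23, 15), (6, 30, 36, 15), (6, 32, 17, 22), (6, 32, 18, 22), (6, 32, 23, 22), (6, 32, 36, 22), (6, 5, 17, 23), (6, 5, 18, 23), (6, 5, 23, 23), (6, 5, 36, 23)}
σ[F != 38]: keep tuples satisfying F != 38 → {(35, 36, 14, 11), (35, 36, 31, 11), (35, 36, 37, 11), (6, 1, 17, 8), (6, 1, 18, 8), (6, 1, 23, 8), (6, 1, 36, 8), (6, 14, 17, 27), (6, 14, 18, 27), (6, 14, 23, 27), (6, 14, 36, 27), (6, 30, 17, 15), (6, 30, 18, 15), (6, 30, 23, 15), (6, 30, 36, 15), (6, 32, 17, 22), (6, 32, 18, 22), (6, 32, 23, 22), (6, 32, 36, 22), (6, 5, 17, 23), (6, 5, 18, 23), (6, 5, 23, 23), (6, 5, 36, 23)}
π[D, C]: project onto (D, C) (17 duplicate(s) eliminated) → {(35, 11), (6, 15), (6, 22), (6, 23), (6, 27), (6, 8)}

{(35, 11), (6, 15), (6, 22), (6, 23), (6, 27), (6, 8)}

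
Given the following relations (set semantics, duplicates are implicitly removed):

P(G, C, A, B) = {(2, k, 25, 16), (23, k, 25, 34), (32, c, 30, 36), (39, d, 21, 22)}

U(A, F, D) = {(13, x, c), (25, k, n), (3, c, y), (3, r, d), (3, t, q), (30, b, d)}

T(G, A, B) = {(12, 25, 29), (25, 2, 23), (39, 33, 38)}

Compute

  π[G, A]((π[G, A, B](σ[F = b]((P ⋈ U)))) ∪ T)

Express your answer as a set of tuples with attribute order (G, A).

Joining P and U on A yields {(2, k, 25, 16, k, n), (23, k, 25, 34, k, n), (32, c, 30, 36, b, d)}.
Filtering on F = b leaves {(32, c, 30, 36, b, d)}.
π_{G, A, B} gives {(32, 30, 36)}.
Set union of the two operands is {(12, 25, 29), (25, 2, 23), (32, 30, 36), (39, 33, 38)}.
π_{G, A} gives {(12, 25), (25, 2), (32, 30), (39, 33)}.

{(12, 25), (25, 2), (32, 30), (39, 33)}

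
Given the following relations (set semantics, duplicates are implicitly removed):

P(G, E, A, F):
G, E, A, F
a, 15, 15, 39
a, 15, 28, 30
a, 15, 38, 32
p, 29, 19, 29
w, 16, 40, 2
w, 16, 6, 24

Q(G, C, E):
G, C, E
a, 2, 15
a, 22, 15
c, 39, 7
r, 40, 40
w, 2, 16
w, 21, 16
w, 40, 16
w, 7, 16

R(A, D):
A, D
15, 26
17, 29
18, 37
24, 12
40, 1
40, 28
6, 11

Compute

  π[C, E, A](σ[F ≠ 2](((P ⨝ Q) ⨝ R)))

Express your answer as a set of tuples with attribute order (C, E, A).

{(2, 15, 15), (2, 16, 6), (21, 16, 6), (22, 15, 15), (40, 16, 6), (7, 16, 6)}

P ⋈ Q (natural join on G, E): {(a, 15, 15, 39, 2), (a, 15, 15, 39, 22), (a, 15, 28, 30, 2), (a, 15, 28, 30, 22), (a, 15, 38, 32, 2), (a, 15, 38, 32, 22), (w, 16, 40, 2, 2), (w, 16, 40, 2, 21), (w, 16, 40, 2, 40), (w, 16, 40, 2, 7), (w, 16, 6, 24, 2), (w, 16, 6, 24, 21), (w, 16, 6, 24, 40), (w, 16, 6, 24, 7)}
(P ⨝ Q) ⋈ R (natural join on A): {(a, 15, 15, 39, 2, 26), (a, 15, 15, 39, 22, 26), (w, 16, 40, 2, 2, 1), (w, 16, 40, 2, 2, 28), (w, 16, 40, 2, 21, 1), (w, 16, 40, 2, 21, 28), (w, 16, 40, 2, 40, 1), (w, 16, 40, 2, 40, 28), (w, 16, 40, 2, 7, 1), (w, 16, 40, 2, 7, 28), (w, 16, 6, 24, 2, 11), (w, 16, 6, 24, 21, 11), (w, 16, 6, 24, 40, 11), (w, 16, 6, 24, 7, 11)}
Filtering on F ≠ 2 leaves {(a, 15, 15, 39, 2, 26), (a, 15, 15, 39, 22, 26), (w, 16, 6, 24, 2, 11), (w, 16, 6, 24, 21, 11), (w, 16, 6, 24, 40, 11), (w, 16, 6, 24, 7, 11)}.
Keep only column(s) C, E, A: {(2, 15, 15), (2, 16, 6), (21, 16, 6), (22, 15, 15), (40, 16, 6), (7, 16, 6)}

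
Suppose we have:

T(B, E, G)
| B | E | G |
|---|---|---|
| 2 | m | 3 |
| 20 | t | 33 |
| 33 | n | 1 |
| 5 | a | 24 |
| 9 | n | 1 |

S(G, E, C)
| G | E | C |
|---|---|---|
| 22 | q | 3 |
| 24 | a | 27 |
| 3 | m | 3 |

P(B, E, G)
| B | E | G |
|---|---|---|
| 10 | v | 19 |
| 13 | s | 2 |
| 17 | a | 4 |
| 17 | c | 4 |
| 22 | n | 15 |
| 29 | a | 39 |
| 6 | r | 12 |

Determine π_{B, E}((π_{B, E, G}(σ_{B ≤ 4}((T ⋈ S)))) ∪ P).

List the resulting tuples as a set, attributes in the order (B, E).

{(10, v), (13, s), (17, a), (17, c), (2, m), (22, n), (29, a), (6, r)}

T ⋈ S (natural join on E, G): {(2, m, 3, 3), (5, a, 24, 27)}
Apply σ_{B ≤ 4}; surviving tuples: {(2, m, 3, 3)}
π_{B, E, G} gives {(2, m, 3)}.
Set union of the two operands is {(10, v, 19), (13, s, 2), (17, a, 4), (17, c, 4), (2, m, 3), (22, n, 15), (29, a, 39), (6, r, 12)}.
π_{B, E} gives {(10, v), (13, s), (17, a), (17, c), (2, m), (22, n), (29, a), (6, r)}.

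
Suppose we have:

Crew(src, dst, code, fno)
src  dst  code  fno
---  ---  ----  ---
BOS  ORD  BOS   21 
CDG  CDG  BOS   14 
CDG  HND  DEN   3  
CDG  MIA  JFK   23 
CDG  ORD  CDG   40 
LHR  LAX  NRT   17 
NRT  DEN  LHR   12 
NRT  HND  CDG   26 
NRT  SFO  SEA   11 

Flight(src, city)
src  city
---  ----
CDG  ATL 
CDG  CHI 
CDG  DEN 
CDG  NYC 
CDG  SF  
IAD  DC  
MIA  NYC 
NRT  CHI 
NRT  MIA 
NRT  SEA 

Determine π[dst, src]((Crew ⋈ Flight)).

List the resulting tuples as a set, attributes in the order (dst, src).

Joining Crew and Flight on src yields {(CDG, CDG, BOS, 14, ATL), (CDG, CDG, BOS, 14, CHI), (CDG, CDG, BOS, 14, DEN), (CDG, CDG, BOS, 14, NYC), (CDG, CDG, BOS, 14, SF), (CDG, HND, DEN, 3, ATL), (CDG, HND, DEN, 3, CHI), (CDG, HND, DEN, 3, DEN), (CDG, HND, DEN, 3, NYC), (CDG, HND, DEN, 3, SF), (CDG, MIA, JFK, 23, ATL), (CDG, MIA, JFK, 23, CHI), (CDG, MIA, JFK, 23, DEN), (CDG, MIA, JFK, 23, NYC), (CDG, MIA, JFK, 23, SF), (CDG, ORD, CDG, 40, ATL), (CDG, ORD, CDG, 40, CHI), (CDG, ORD, CDG, 40, DEN), (CDG, ORD, CDG, 40, NYC), (CDG, ORD, CDG, 40, SF), (NRT, DEN, LHR, 12, CHI), (NRT, DEN, LHR, 12, MIA), (NRT, DEN, LHR, 12, SEA), (NRT, HND, CDG, 26, CHI), (NRT, HND, CDG, 26, MIA), (NRT, HND, CDG, 26, SEA), (NRT, SFO, SEA, 11, CHI), (NRT, SFO, SEA, 11, MIA), (NRT, SFO, SEA, 11, SEA)}.
Keep only column(s) dst, src (22 duplicate(s) eliminated): {(CDG, CDG), (DEN, NRT), (HND, CDG), (HND, NRT), (MIA, CDG), (ORD, CDG), (SFO, NRT)}

{(CDG, CDG), (DEN, NRT), (HND, CDG), (HND, NRT), (MIA, CDG), (ORD, CDG), (SFO, NRT)}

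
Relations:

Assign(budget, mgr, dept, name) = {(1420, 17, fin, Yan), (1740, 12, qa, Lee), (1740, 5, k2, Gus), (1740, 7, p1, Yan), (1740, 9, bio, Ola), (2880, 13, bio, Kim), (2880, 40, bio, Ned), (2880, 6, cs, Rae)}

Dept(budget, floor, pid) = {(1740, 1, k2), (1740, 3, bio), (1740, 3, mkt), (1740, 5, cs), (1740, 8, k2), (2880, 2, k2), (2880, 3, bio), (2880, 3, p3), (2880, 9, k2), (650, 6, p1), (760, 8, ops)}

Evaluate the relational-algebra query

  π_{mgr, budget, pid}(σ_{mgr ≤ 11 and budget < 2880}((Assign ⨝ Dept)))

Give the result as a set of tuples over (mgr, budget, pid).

{(5, 1740, bio), (5, 1740, cs), (5, 1740, k2), (5, 1740, mkt), (7, 1740, bio), (7, 1740, cs), (7, 1740, k2), (7, 1740, mkt), (9, 1740, bio), (9, 1740, cs), (9, 1740, k2), (9, 1740, mkt)}

Joining Assign and Dept on budget yields {(1740, 12, qa, Lee, 1, k2), (1740, 12, qa, Lee, 3, bio), (1740, 12, qa, Lee, 3, mkt), (1740, 12, qa, Lee, 5, cs), (1740, 12, qa, Lee, 8, k2), (1740, 5, k2, Gus, 1, k2), (1740, 5, k2, Gus, 3, bio), (1740, 5, k2, Gus, 3, mkt), (1740, 5, k2, Gus, 5, cs), (1740, 5, k2, Gus, 8, k2), (1740, 7, p1, Yan, 1, k2), (1740, 7, p1, Yan, 3, bio), (1740, 7, p1, Yan, 3, mkt), (1740, 7, p1, Yan, 5, cs), (1740, 7, p1, Yan, 8, k2), (1740, 9, bio, Ola, 1, k2), (1740, 9, bio, Ola, 3, bio), (1740, 9, bio, Ola, 3, mkt), (1740, 9, bio, Ola, 5, cs), (1740, 9, bio, Ola, 8, k2), (2880, 13, bio, Kim, 2, k2), (2880, 13, bio, Kim, 3, bio), (2880, 13, bio, Kim, 3, p3), (2880, 13, bio, Kim, 9, k2), (2880, 40, bio, Ned, 2, k2), (2880, 40, bio, Ned, 3, bio), (2880, 40, bio, Ned, 3, p3), (2880, 40, bio, Ned, 9, k2), (2880, 6, cs, Rae, 2, k2), (2880, 6, cs, Rae, 3, bio), (2880, 6, cs, Rae, 3, p3), (2880, 6, cs, Rae, 9, k2)}.
σ[mgr ≤ 11 and budget < 2880]: keep tuples satisfying mgr ≤ 11 and budget < 2880 → {(1740, 5, k2, Gus, 1, k2), (1740, 5, k2, Gus, 3, bio), (1740, 5, k2, Gus, 3, mkt), (1740, 5, k2, Gus, 5, cs), (1740, 5, k2, Gus, 8, k2), (1740, 7, p1, Yan, 1, k2), (1740, 7, p1, Yan, 3, bio), (1740, 7, p1, Yan, 3, mkt), (1740, 7, p1, Yan, 5, cs), (1740, 7, p1, Yan, 8, k2), (1740, 9, bio, Ola, 1, k2), (1740, 9, bio, Ola, 3, bio), (1740, 9, bio, Ola, 3, mkt), (1740, 9, bio, Ola, 5, cs), (1740, 9, bio, Ola, 8, k2)}
Keep only column(s) mgr, budget, pid (3 duplicate(s) eliminated): {(5, 1740, bio), (5, 1740, cs), (5, 1740, k2), (5, 1740, mkt), (7, 1740, bio), (7, 1740, cs), (7, 1740, k2), (7, 1740, mkt), (9, 1740, bio), (9, 1740, cs), (9, 1740, k2), (9, 1740, mkt)}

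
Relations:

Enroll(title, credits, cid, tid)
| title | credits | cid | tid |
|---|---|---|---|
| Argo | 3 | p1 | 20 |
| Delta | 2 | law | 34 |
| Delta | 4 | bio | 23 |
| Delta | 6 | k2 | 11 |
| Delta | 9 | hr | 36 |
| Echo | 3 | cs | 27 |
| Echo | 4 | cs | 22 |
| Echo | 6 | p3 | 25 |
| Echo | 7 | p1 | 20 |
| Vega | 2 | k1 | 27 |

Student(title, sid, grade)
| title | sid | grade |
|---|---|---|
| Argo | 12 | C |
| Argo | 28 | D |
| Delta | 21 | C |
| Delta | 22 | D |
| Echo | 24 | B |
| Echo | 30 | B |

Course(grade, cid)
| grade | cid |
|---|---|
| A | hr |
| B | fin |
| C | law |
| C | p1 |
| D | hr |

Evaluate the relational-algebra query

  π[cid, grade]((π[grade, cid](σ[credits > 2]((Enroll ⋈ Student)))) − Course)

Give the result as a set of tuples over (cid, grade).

{(bio, C), (bio, D), (cs, B), (hr, C), (k2, C), (k2, D), (p1, B), (p1, D), (p3, B)}

Joining Enroll and Student on title yields {(Argo, 3, p1, 20, 12, C), (Argo, 3, p1, 20, 28, D), (Delta, 2, law, 34, 21, C), (Delta, 2, law, 34, 22, D), (Delta, 4, bio, 23, 21, C), (Delta, 4, bio, 23, 22, D), (Delta, 6, k2, 11, 21, C), (Delta, 6, k2, 11, 22, D), (Delta, 9, hr, 36, 21, C), (Delta, 9, hr, 36, 22, D), (Echo, 3, cs, 27, 24, B), (Echo, 3, cs, 27, 30, B), (Echo, 4, cs, 22, 24, B), (Echo, 4, cs, 22, 30, B), (Echo, 6, p3, 25, 24, B), (Echo, 6, p3, 25, 30, B), (Echo, 7, p1, 20, 24, B), (Echo, 7, p1, 20, 30, B)}.
σ[credits > 2]: keep tuples satisfying credits > 2 → {(Argo, 3, p1, 20, 12, C), (Argo, 3, p1, 20, 28, D), (Delta, 4, bio, 23, 21, C), (Delta, 4, bio, 23, 22, D), (Delta, 6, k2, 11, 21, C), (Delta, 6, k2, 11, 22, D), (Delta, 9, hr, 36, 21, C), (Delta, 9, hr, 36, 22, D), (Echo, 3, cs, 27, 24, B), (Echo, 3, cs, 27, 30, B), (Echo, 4, cs, 22, 24, B), (Echo, 4, cs, 22, 30, B), (Echo, 6, p3, 25, 24, B), (Echo, 6, p3, 25, 30, B), (Echo, 7, p1, 20, 24, B), (Echo, 7, p1, 20, 30, B)}
π[grade, cid]: project onto (grade, cid) (5 duplicate(s) eliminated) → {(B, cs), (B, p1), (B, p3), (C, bio), (C, hr), (C, k2), (C, p1), (D, bio), (D, hr), (D, k2), (D, p1)}
Difference: {(B, cs), (B, p1), (B, p3), (C, bio), (C, hr), (C, k2), (C, p1), (D, bio), (D, hr), (D, k2), (D, p1)} with {(A, hr), (B, fin), (C, law), (C, p1), (D, hr)} → {(B, cs), (B, p1), (B, p3), (C, bio), (C, hr), (C, k2), (D, bio), (D, k2), (D, p1)}
π[cid, grade]: project onto (cid, grade) → {(bio, C), (bio, D), (cs, B), (hr, C), (k2, C), (k2, D), (p1, B), (p1, D), (p3, B)}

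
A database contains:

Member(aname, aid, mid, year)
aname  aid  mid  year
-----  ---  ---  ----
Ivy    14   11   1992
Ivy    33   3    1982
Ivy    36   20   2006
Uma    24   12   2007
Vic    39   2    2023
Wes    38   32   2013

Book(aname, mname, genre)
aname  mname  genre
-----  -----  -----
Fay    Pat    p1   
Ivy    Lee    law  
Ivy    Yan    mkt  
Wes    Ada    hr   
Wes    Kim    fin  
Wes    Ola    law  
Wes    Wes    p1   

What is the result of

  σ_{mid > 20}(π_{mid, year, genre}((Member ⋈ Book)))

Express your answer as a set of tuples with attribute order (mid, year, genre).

Member ⋈ Book (natural join on aname): {(Ivy, 14, 11, 1992, Lee, law), (Ivy, 14, 11, 1992, Yan, mkt), (Ivy, 33, 3, 1982, Lee, law), (Ivy, 33, 3, 1982, Yan, mkt), (Ivy, 36, 20, 2006, Lee, law), (Ivy, 36, 20, 2006, Yan, mkt), (Wes, 38, 32, 2013, Ada, hr), (Wes, 38, 32, 2013, Kim, fin), (Wes, 38, 32, 2013, Ola, law), (Wes, 38, 32, 2013, Wes, p1)}
π_{mid, year, genre} gives {(11, 1992, law), (11, 1992, mkt), (20, 2006, law), (20, 2006, mkt), (3, 1982, law), (3, 1982, mkt), (32, 2013, fin), (32, 2013, hr), (32, 2013, law), (32, 2013, p1)}.
σ[mid > 20]: keep tuples satisfying mid > 20 → {(32, 2013, fin), (32, 2013, hr), (32, 2013, law), (32, 2013, p1)}

{(32, 2013, fin), (32, 2013, hr), (32, 2013, law), (32, 2013, p1)}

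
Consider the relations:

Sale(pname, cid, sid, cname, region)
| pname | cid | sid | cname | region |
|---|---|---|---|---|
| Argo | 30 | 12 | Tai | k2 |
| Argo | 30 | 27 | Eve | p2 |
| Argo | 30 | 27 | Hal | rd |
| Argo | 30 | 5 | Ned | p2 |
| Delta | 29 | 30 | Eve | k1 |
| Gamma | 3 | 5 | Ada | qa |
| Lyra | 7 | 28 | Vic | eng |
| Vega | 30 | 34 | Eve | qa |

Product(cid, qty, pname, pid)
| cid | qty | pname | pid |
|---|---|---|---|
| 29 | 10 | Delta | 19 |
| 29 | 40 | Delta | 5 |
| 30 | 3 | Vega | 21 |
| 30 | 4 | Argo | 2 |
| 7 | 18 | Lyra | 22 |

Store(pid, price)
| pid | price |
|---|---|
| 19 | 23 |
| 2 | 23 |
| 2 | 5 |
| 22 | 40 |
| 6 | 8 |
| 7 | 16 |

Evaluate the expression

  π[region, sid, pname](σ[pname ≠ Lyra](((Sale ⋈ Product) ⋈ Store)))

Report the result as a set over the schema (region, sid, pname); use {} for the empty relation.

{(k1, 30, Delta), (k2, 12, Argo), (p2, 27, Argo), (p2, 5, Argo), (rd, 27, Argo)}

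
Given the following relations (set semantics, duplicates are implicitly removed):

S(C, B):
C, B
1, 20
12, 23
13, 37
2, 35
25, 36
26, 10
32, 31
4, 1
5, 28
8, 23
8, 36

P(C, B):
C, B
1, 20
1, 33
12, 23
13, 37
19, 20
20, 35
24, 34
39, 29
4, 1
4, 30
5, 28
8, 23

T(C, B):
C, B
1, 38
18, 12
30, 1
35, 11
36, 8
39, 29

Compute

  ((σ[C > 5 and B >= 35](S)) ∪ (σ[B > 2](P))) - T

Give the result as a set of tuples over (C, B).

Apply σ_{C > 5 and B >= 35}; surviving tuples: {(13, 37), (25, 36), (8, 36)}
Apply σ_{B > 2}; surviving tuples: {(1, 20), (1, 33), (12, 23), (13, 37), (19, 20), (20, 35), (24, 34), (39, 29), (4, 30), (5, 28), (8, 23)}
Taking the union: {(1, 20), (1, 33), (12, 23), (13, 37), (19, 20), (20, 35), (24, 34), (25, 36), (39, 29), (4, 30), (5, 28), (8, 23), (8, 36)}
Taking the difference: {(1, 20), (1, 33), (12, 23), (13, 37), (19, 20), (20, 35), (24, 34), (25, 36), (4, 30), (5, 28), (8, 23), (8, 36)}

{(1, 20), (1, 33), (12, 23), (13, 37), (19, 20), (20, 35), (24, 34), (25, 36), (4, 30), (5, 28), (8, 23), (8, 36)}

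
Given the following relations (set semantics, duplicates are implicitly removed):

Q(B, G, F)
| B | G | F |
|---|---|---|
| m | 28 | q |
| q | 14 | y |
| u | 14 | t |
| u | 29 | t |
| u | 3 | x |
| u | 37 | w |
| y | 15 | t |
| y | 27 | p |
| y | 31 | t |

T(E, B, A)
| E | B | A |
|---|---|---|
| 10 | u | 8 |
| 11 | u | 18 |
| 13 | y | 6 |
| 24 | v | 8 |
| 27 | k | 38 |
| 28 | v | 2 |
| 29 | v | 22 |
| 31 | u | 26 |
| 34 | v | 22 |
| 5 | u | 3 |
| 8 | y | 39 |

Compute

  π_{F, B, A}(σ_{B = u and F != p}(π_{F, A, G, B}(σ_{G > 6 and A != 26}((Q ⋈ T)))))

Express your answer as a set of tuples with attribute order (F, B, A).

Joining Q and T on B yields {(u, 14, t, 10, 8), (u, 14, t, 11, 18), (u, 14, t, 31, 26), (u, 14, t, 5, 3), (u, 29, t, 10, 8), (u, 29, t, 11, 18), (u, 29, t, 31, 26), (u, 29, t, 5, 3), (u, 3, x, 10, 8), (u, 3, x, 11, 18), (u, 3, x, 31, 26), (u, 3, x, 5, 3), (u, 37, w, 10, 8), (u, 37, w, 11, 18), (u, 37, w, 31, 26), (u, 37, w, 5, 3), (y, 15, t, 13, 6), (y, 15, t, 8, 39), (y, 27, p, 13, 6), (y, 27, p, 8, 39), (y, 31, t, 13, 6), (y, 31, t, 8, 39)}.
Selection G > 6 and A != 26: {(u, 14, t, 10, 8), (u, 14, t, 11, 18), (u, 14, t, 5, 3), (u, 29, t, 10, 8), (u, 29, t, 11, 18), (u, 29, t, 5, 3), (u, 37, w, 10, 8), (u, 37, w, 11, 18), (u, 37, w, 5, 3), (y, 15, t, 13, 6), (y, 15, t, 8, 39), (y, 27, p, 13, 6), (y, 27, p, 8, 39), (y, 31, t, 13, 6), (y, 31, t, 8, 39)}
Projecting to F, A, G, B: {(p, 39, 27, y), (p, 6, 27, y), (t, 18, 14, u), (t, 18, 29, u), (t, 3, 14, u), (t, 3, 29, u), (t, 39, 15, y), (t, 39, 31, y), (t, 6, 15, y), (t, 6, 31, y), (t, 8, 14, u), (t, 8, 29, u), (w, 18, 37, u), (w, 3, 37, u), (w, 8, 37, u)}
Selection B = u and F != p: {(t, 18, 14, u), (t, 18, 29, u), (t, 3, 14, u), (t, 3, 29, u), (t, 8, 14, u), (t, 8, 29, u), (w, 18, 37, u), (w, 3, 37, u), (w, 8, 37, u)}
Projecting to F, B, A (3 duplicate(s) eliminated): {(t, u, 18), (t, u, 3), (t, u, 8), (w, u, 18), (w, u, 3), (w, u, 8)}

{(t, u, 18), (t, u, 3), (t, u, 8), (w, u, 18), (w, u, 3), (w, u, 8)}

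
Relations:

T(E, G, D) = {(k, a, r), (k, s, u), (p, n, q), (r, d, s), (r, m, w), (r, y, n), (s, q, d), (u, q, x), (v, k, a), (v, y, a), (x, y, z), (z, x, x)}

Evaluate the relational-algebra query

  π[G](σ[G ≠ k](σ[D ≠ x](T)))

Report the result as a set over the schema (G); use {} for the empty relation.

σ[D ≠ x]: keep tuples satisfying D ≠ x → {(k, a, r), (k, s, u), (p, n, q), (r, d, s), (r, m, w), (r, y, n), (s, q, d), (v, k, a), (v, y, a), (x, y, z)}
σ[G ≠ k]: keep tuples satisfying G ≠ k → {(k, a, r), (k, s, u), (p, n, q), (r, d, s), (r, m, w), (r, y, n), (s, q, d), (v, y, a), (x, y, z)}
π_{G} gives {a, d, m, n, q, s, y} (2 duplicate(s) eliminated).

{a, d, m, n, q, s, y}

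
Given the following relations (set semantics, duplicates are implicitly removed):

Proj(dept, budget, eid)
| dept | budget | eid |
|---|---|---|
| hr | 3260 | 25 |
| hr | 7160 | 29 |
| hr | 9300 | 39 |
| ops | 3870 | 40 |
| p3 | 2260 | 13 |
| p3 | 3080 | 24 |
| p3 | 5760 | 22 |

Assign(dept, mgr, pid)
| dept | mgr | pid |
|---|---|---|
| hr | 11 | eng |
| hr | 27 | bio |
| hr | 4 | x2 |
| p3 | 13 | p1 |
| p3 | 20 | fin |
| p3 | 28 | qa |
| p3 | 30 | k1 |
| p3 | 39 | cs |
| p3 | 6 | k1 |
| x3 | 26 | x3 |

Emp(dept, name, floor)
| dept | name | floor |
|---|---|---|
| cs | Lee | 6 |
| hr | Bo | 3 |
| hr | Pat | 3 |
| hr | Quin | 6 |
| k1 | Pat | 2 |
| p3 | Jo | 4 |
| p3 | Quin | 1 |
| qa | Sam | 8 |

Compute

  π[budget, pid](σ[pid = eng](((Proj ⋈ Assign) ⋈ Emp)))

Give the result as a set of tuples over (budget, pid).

{(3260, eng), (7160, eng), (9300, eng)}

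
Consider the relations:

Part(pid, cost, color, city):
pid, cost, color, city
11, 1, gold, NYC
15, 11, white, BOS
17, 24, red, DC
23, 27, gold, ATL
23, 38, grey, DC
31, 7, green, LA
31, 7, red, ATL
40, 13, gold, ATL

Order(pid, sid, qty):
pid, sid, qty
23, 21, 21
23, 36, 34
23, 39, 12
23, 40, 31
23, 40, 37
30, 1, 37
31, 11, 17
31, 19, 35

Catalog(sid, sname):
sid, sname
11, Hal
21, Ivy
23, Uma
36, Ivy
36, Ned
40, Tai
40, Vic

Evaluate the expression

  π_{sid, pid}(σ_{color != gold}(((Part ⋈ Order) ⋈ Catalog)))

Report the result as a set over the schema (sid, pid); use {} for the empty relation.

{(11, 31), (21, 23), (36, 23), (40, 23)}

Part ⋈ Order (natural join on pid): {(23, 27, gold, ATL, 21, 21), (23, 27, gold, ATL, 36, 34), (23, 27, gold, ATL, 39, 12), (23, 27, gold, ATL, 40, 31), (23, 27, gold, ATL, 40, 37), (23, 38, grey, DC, 21, 21), (23, 38, grey, DC, 36, 34), (23, 38, grey, DC, 39, 12), (23, 38, grey, DC, 40, 31), (23, 38, grey, DC, 40, 37), (31, 7, green, LA, 11, 17), (31, 7, green, LA, 19, 35), (31, 7, red, ATL, 11, 17), (31, 7, red, ATL, 19, 35)}
(Part ⋈ Order) ⋈ Catalog (natural join on sid): {(23, 27, gold, ATL, 21, 21, Ivy), (23, 27, gold, ATL, 36, 34, Ivy), (23, 27, gold, ATL, 36, 34, Ned), (23, 27, gold, ATL, 40, 31, Tai), (23, 27, gold, ATL, 40, 31, Vic), (23, 27, gold, ATL, 40, 37, Tai), (23, 27, gold, ATL, 40, 37, Vic), (23, 38, grey, DC, 21, 21, Ivy), (23, 38, grey, DC, 36, 34, Ivy), (23, 38, grey, DC, 36, 34, Ned), (23, 38, grey, DC, 40, 31, Tai), (23, 38, grey, DC, 40, 31, Vic), (23, 38, grey, DC, 40, 37, Tai), (23, 38, grey, DC, 40, 37, Vic), (31, 7, green, LA, 11, 17, Hal), (31, 7, red, ATL, 11, 17, Hal)}
Apply σ_{color != gold}; surviving tuples: {(23, 38, grey, DC, 21, 21, Ivy), (23, 38, grey, DC, 36, 34, Ivy), (23, 38, grey, DC, 36, 34, Ned), (23, 38, grey, DC, 40, 31, Tai), (23, 38, grey, DC, 40, 31, Vic), (23, 38, grey, DC, 40, 37, Tai), (23, 38, grey, DC, 40, 37, Vic), (31, 7, green, LA, 11, 17, Hal), (31, 7, red, ATL, 11, 17, Hal)}
π[sid, pid]: project onto (sid, pid) (5 duplicate(s) eliminated) → {(11, 31), (21, 23), (36, 23), (40, 23)}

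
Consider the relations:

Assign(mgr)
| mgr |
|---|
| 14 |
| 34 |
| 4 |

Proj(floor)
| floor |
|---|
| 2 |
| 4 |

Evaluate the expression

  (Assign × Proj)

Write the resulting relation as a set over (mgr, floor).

{(14, 2), (14, 4), (34, 2), (34, 4), (4, 2), (4, 4)}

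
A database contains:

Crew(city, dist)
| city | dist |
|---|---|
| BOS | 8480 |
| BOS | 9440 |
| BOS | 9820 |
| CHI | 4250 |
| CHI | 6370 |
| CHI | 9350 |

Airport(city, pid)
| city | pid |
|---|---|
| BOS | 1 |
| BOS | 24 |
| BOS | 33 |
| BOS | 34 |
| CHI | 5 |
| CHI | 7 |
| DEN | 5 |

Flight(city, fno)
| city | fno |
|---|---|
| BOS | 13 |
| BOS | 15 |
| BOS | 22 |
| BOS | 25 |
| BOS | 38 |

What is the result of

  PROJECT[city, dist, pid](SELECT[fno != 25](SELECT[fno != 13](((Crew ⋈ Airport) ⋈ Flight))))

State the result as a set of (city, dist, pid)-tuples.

Joining Crew and Airport on city yields {(BOS, 8480, 1), (BOS, 8480, 24), (BOS, 8480, 33), (BOS, 8480, 34), (BOS, 9440, 1), (BOS, 9440, 24), (BOS, 9440, 33), (BOS, 9440, 34), (BOS, 9820, 1), (BOS, 9820, 24), (BOS, 9820, 33), (BOS, 9820, 34), (CHI, 4250, 5), (CHI, 4250, 7), (CHI, 6370, 5), (CHI, 6370, 7), (CHI, 9350, 5), (CHI, 9350, 7)}.
Joining (Crew ⋈ Airport) and Flight on city yields {(BOS, 8480, 1, 13), (BOS, 8480, 1, 15), (BOS, 8480, 1, 22), (BOS, 8480, 1, 25), (BOS, 8480, 1, 38), (BOS, 8480, 24, 13), (BOS, 8480, 24, 15), (BOS, 8480, 24, 22), (BOS, 8480, 24, 25), (BOS, 8480, 24, 38), (BOS, 8480, 33, 13), (BOS, 8480, 33, 15), (BOS, 8480, 33, 22), (BOS, 8480, 33, 25), (BOS, 8480, 33, 38), (BOS, 8480, 34, 13), (BOS, 8480, 34, 15), (BOS, 8480, 34, 22), (BOS, 8480, 34, 25), (BOS, 8480, 34, 38), (BOS, 9440, 1, 13), (BOS, 9440, 1, 15), (BOS, 9440, 1, 22), (BOS, 9440, 1, 25), (BOS, 9440, 1, 38), (BOS, 9440, 24, 13), (BOS, 9440, 24, 15), (BOS, 9440, 24, 22), (BOS, 9440, 24, 25), (BOS, 9440, 24, 38), (BOS, 9440, 33, 13), (BOS, 9440, 33, 15), (BOS, 9440, 33, 22), (BOS, 9440, 33, 25), (BOS, 9440, 33, 38), (BOS, 9440, 34, 13), (BOS, 9440, 34, 15), (BOS, 9440, 34, 22), (BOS, 9440, 34, 25), (BOS, 9440, 34, 38), (BOS, 9820, 1, 13), (BOS, 9820, 1, 15), (BOS, 9820, 1, 22), (BOS, 9820, 1, 25), (BOS, 9820, 1, 38), (BOS, 9820, 24, 13), (BOS, 9820, 24, 15), (BOS, 9820, 24, 22), (BOS, 9820, 24, 25), (BOS, 9820, 24, 38), (BOS, 9820, 33, 13), (BOS, 9820, 33, 15), (BOS, 9820, 33, 22), (BOS, 9820, 33, 25), (BOS, 9820, 33, 38), (BOS, 9820, 34, 13), (BOS, 9820, 34, 15), (BOS, 9820, 34, 22), (BOS, 9820, 34, 25), (BOS, 9820, 34, 38)}.
Filtering on fno != 13 leaves {(BOS, 8480, 1, 15), (BOS, 8480, 1, 22), (BOS, 8480, 1, 25), (BOS, 8480, 1, 38), (BOS, 8480, 24, 15), (BOS, 8480, 24, 22), (BOS, 8480, 24, 25), (BOS, 8480, 24, 38), (BOS, 8480, 33, 15), (BOS, 8480, 33, 22), (BOS, 8480, 33, 25), (BOS, 8480, 33, 38), (BOS, 8480, 34, 15), (BOS, 8480, 34, 22), (BOS, 8480, 34, 25), (BOS, 8480, 34, 38), (BOS, 9440, 1, 15), (BOS, 9440, 1, 22), (BOS, 9440, 1, 25), (BOS, 9440, 1, 38), (BOS, 9440, 24, 15), (BOS, 9440, 24, 22), (BOS, 9440, 24, 25), (BOS, 9440, 24, 38), (BOS, 9440, 33, 15), (BOS, 9440, 33, 22), (BOS, 9440, 33, 25), (BOS, 9440, 33, 38), (BOS, 9440, 34, 15), (BOS, 9440, 34, 22), (BOS, 9440, 34, 25), (BOS, 9440, 34, 38), (BOS, 9820, 1, 15), (BOS, 9820, 1, 22), (BOS, 9820, 1, 25), (BOS, 9820, 1, 38), (BOS, 9820, 24, 15), (BOS, 9820, 24, 22), (BOS, 9820, 24, 25), (BOS, 9820, 24, 38), (BOS, 9820, 33, 15), (BOS, 9820, 33, 22), (BOS, 9820, 33, 25), (BOS, 9820, 33, 38), (BOS, 9820, 34, 15), (BOS, 9820, 34, 22), (BOS, 9820, 34, 25), (BOS, 9820, 34, 38)}.
Filtering on fno != 25 leaves {(BOS, 8480, 1, 15), (BOS, 8480, 1, 22), (BOS, 8480, 1, 38), (BOS, 8480, 24, 15), (BOS, 8480, 24, 22), (BOS, 8480, 24, 38), (BOS, 8480, 33, 15), (BOS, 8480, 33, 22), (BOS, 8480, 33, 38), (BOS, 8480, 34, 15), (BOS, 8480, 34, 22), (BOS, 8480, 34, 38), (BOS, 9440, 1, 15), (BOS, 9440, 1, 22), (BOS, 9440, 1, 38), (BOS, 9440, 24, 15), (BOS, 9440, 24, 22), (BOS, 9440, 24, 38), (BOS, 9440, 33, 15), (BOS, 9440, 33, 22), (BOS, 9440, 33, 38), (BOS, 9440, 34, 15), (BOS, 9440, 34, 22), (BOS, 9440, 34, 38), (BOS, 9820, 1, 15), (BOS, 9820, 1, 22), (BOS, 9820, 1, 38), (BOS, 9820, 24, 15), (BOS, 9820, 24, 22), (BOS, 9820, 24, 38), (BOS, 9820, 33, 15), (BOS, 9820, 33, 22), (BOS, 9820, 33, 38), (BOS, 9820, 34, 15), (BOS, 9820, 34, 22), (BOS, 9820, 34, 38)}.
π_{city, dist, pid} gives {(BOS, 8480, 1), (BOS, 8480, 24), (BOS, 8480, 33), (BOS, 8480, 34), (BOS, 9440, 1), (BOS, 9440, 24), (BOS, 9440, 33), (BOS, 9440, 34), (BOS, 9820, 1), (BOS, 9820, 24), (BOS, 9820, 33), (BOS, 9820, 34)} (24 duplicate(s) eliminated).

{(BOS, 8480, 1), (BOS, 8480, 24), (BOS, 8480, 33), (BOS, 8480, 34), (BOS, 9440, 1), (BOS, 9440, 24), (BOS, 9440, 33), (BOS, 9440, 34), (BOS, 9820, 1), (BOS, 9820, 24), (BOS, 9820, 33), (BOS, 9820, 34)}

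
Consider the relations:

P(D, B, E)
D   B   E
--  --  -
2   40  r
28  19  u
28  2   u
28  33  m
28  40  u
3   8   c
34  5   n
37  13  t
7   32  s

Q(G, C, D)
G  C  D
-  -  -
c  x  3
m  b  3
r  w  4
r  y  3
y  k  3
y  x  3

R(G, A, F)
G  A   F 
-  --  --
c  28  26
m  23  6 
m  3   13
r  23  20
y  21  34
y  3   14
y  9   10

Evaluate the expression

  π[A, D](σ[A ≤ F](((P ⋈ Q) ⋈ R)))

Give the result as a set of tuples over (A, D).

P ⋈ Q (natural join on D): {(3, 8, c, c, x), (3, 8, c, m, b), (3, 8, c, r, y), (3, 8, c, y, k), (3, 8, c, y, x)}
(P ⋈ Q) ⋈ R (natural join on G): {(3, 8, c, c, x, 28, 26), (3, 8, c, m, b, 23, 6), (3, 8, c, m, b, 3, 13), (3, 8, c, r, y, 23, 20), (3, 8, c, y, k, 21, 34), (3, 8, c, y, k, 3, 14), (3, 8, c, y, k, 9, 10), (3, 8, c, y, x, 21, 34), (3, 8, c, y, x, 3, 14), (3, 8, c, y, x, 9, 10)}
Selection A ≤ F: {(3, 8, c, m, b, 3, 13), (3, 8, c, y, k, 21, 34), (3, 8, c, y, k, 3, 14), (3, 8, c, y, k, 9, 10), (3, 8, c, y, x, 21, 34), (3, 8, c, y, x, 3, 14), (3, 8, c, y, x, 9, 10)}
Keep only column(s) A, D (4 duplicate(s) eliminated): {(21, 3), (3, 3), (9, 3)}

{(21, 3), (3, 3), (9, 3)}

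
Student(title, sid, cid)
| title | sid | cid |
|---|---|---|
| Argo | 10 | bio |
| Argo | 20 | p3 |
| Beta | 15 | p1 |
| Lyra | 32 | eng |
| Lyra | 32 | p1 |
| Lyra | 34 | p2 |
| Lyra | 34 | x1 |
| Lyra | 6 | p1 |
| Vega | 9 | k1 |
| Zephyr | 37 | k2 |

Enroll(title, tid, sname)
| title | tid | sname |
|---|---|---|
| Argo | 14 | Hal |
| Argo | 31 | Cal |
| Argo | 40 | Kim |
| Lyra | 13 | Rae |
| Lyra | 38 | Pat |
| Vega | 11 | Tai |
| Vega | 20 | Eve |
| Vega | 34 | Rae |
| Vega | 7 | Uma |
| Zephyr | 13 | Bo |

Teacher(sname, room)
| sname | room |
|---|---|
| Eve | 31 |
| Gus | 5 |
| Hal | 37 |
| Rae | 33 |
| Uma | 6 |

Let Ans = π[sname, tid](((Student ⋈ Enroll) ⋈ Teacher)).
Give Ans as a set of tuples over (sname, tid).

Joining Student and Enroll on title yields {(Argo, 10, bio, 14, Hal), (Argo, 10, bio, 31, Cal), (Argo, 10, bio, 40, Kim), (Argo, 20, p3, 14, Hal), (Argo, 20, p3, 31, Cal), (Argo, 20, p3, 40, Kim), (Lyra, 32, eng, 13, Rae), (Lyra, 32, eng, 38, Pat), (Lyra, 32, p1, 13, Rae), (Lyra, 32, p1, 38, Pat), (Lyra, 34, p2, 13, Rae), (Lyra, 34, p2, 38, Pat), (Lyra, 34, x1, 13, Rae), (Lyra, 34, x1, 38, Pat), (Lyra, 6, p1, 13, Rae), (Lyra, 6, p1, 38, Pat), (Vega, 9, k1, 11, Tai), (Vega, 9, k1, 20, Eve), (Vega, 9, k1, 34, Rae), (Vega, 9, k1, 7, Uma), (Zephyr, 37, k2, 13, Bo)}.
Joining (Student ⋈ Enroll) and Teacher on sname yields {(Argo, 10, bio, 14, Hal, 37), (Argo, 20, p3, 14, Hal, 37), (Lyra, 32, eng, 13, Rae, 33), (Lyra, 32, p1, 13, Rae, 33), (Lyra, 34, p2, 13, Rae, 33), (Lyra, 34, x1, 13, Rae, 33), (Lyra, 6, p1, 13, Rae, 33), (Vega, 9, k1, 20, Eve, 31), (Vega, 9, k1, 34, Rae, 33), (Vega, 9, k1, 7, Uma, 6)}.
Projecting to sname, tid (5 duplicate(s) eliminated): {(Eve, 20), (Hal, 14), (Rae, 13), (Rae, 34), (Uma, 7)}

{(Eve, 20), (Hal, 14), (Rae, 13), (Rae, 34), (Uma, 7)}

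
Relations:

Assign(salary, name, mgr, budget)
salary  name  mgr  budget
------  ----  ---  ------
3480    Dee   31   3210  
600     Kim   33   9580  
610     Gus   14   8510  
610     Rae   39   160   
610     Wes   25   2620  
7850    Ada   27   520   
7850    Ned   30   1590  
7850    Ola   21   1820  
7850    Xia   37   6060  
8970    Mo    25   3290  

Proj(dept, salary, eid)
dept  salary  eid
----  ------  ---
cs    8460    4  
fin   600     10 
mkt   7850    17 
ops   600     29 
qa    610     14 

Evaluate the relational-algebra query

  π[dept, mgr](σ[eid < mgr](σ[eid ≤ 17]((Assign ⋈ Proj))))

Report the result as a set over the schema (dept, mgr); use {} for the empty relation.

Joining Assign and Proj on salary yields {(600, Kim, 33, 9580, fin, 10), (600, Kim, 33, 9580, ops, 29), (610, Gus, 14, 8510, qa, 14), (610, Rae, 39, 160, qa, 14), (610, Wes, 25, 2620, qa, 14), (7850, Ada, 27, 520, mkt, 17), (7850, Ned, 30, 1590, mkt, 17), (7850, Ola, 21, 1820, mkt, 17), (7850, Xia, 37, 6060, mkt, 17)}.
σ[eid ≤ 17]: keep tuples satisfying eid ≤ 17 → {(600, Kim, 33, 9580, fin, 10), (610, Gus, 14, 8510, qa, 14), (610, Rae, 39, 160, qa, 14), (610, Wes, 25, 2620, qa, 14), (7850, Ada, 27, 520, mkt, 17), (7850, Ned, 30, 1590, mkt, 17), (7850, Ola, 21, 1820, mkt, 17), (7850, Xia, 37, 6060, mkt, 17)}
σ[eid < mgr]: keep tuples satisfying eid < mgr → {(600, Kim, 33, 9580, fin, 10), (610, Rae, 39, 160, qa, 14), (610, Wes, 25, 2620, qa, 14), (7850, Ada, 27, 520, mkt, 17), (7850, Ned, 30, 1590, mkt, 17), (7850, Ola, 21, 1820, mkt, 17), (7850, Xia, 37, 6060, mkt, 17)}
Projecting to dept, mgr: {(fin, 33), (mkt, 21), (mkt, 27), (mkt, 30), (mkt, 37), (qa, 25), (qa, 39)}

{(fin, 33), (mkt, 21), (mkt, 27), (mkt, 30), (mkt, 37), (qa, 25), (qa, 39)}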